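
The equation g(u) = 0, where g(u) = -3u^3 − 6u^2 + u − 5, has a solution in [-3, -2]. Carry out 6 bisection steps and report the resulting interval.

m = -2.5, g(m) = 1.875 (+); new bracket [-2.5, -2]
m = -2.25, g(m) = -3.453125 (−); new bracket [-2.5, -2.25]
m = -2.375, g(m) = -1.029297 (−); new bracket [-2.5, -2.375]
m = -2.4375, g(m) = 0.3606 (+); new bracket [-2.4375, -2.375]
m = -2.40625, g(m) = -0.3496 (−); new bracket [-2.4375, -2.40625]
m = -2.421875, g(m) = 0.0016 (+); new bracket [-2.421875, -2.40625]

[-2.421875, -2.40625]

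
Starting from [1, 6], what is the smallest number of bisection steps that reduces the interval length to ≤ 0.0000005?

24

Width after n steps is 5/2^n. Need 2^n ≥ 5/0.0000005 = 10000000.
2^23 = 8388608 < 10000000 ≤ 2^24 = 16777216, so n = 24.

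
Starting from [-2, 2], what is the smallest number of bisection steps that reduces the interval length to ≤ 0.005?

10

Width after n steps is 4/2^n. Need 2^n ≥ 4/0.005 = 800.
2^9 = 512 < 800 ≤ 2^10 = 1024, so n = 10.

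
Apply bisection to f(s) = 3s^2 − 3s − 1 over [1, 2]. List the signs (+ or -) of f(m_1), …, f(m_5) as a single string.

midpoint 1.5: f = 1.25 > 0 → [1, 1.5]
midpoint 1.25: f = -0.0625 < 0 → [1.25, 1.5]
midpoint 1.375: f = 0.546875 > 0 → [1.25, 1.375]
midpoint 1.3125: f = 0.2305 > 0 → [1.25, 1.3125]
midpoint 1.28125: f = 0.0811 > 0 → [1.25, 1.28125]

+-+++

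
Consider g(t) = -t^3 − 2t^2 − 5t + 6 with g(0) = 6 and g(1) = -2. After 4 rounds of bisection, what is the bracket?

midpoint 0.5: g = 2.875 > 0 → [0.5, 1]
midpoint 0.75: g = 0.703125 > 0 → [0.75, 1]
midpoint 0.875: g = -0.576172 < 0 → [0.75, 0.875]
midpoint 0.8125: g = 0.0808 > 0 → [0.8125, 0.875]

[0.8125, 0.875]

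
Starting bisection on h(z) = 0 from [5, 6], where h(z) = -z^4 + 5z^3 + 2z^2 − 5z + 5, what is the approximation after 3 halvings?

h(5.5) = -45.1875 < 0, so the root lies in [5, 5.5]
h(5.25) = -2.300781 < 0, so the root lies in [5, 5.25]
h(5.125) = 15.079834 > 0, so the root lies in [5.125, 5.25]

5.125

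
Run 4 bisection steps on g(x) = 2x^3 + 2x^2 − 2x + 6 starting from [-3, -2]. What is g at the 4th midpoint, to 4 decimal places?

-0.9897

g(-2.5) = -7.75 < 0, so the root lies in [-2.5, -2]
g(-2.25) = -2.15625 < 0, so the root lies in [-2.25, -2]
g(-2.125) = 0.089844 > 0, so the root lies in [-2.25, -2.125]
g(-2.1875) = -0.9897 < 0, so the root lies in [-2.1875, -2.125]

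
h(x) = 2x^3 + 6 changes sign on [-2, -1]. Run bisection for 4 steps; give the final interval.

midpoint -1.5: h = -0.75 < 0 → [-1.5, -1]
midpoint -1.25: h = 2.09375 > 0 → [-1.5, -1.25]
midpoint -1.375: h = 0.800781 > 0 → [-1.5, -1.375]
midpoint -1.4375: h = 0.0591 > 0 → [-1.5, -1.4375]

[-1.5, -1.4375]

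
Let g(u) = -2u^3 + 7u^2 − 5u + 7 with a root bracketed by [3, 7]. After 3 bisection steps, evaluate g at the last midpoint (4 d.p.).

-10.5000

g(5) = -93 < 0, so the root lies in [3, 5]
g(4) = -29 < 0, so the root lies in [3, 4]
g(3.5) = -10.5 < 0, so the root lies in [3, 3.5]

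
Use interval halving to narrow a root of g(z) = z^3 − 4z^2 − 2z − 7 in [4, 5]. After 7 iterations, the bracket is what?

midpoint 4.5: g = -5.875 < 0 → [4.5, 5]
midpoint 4.75: g = 0.421875 > 0 → [4.5, 4.75]
midpoint 4.625: g = -2.880859 < 0 → [4.625, 4.75]
midpoint 4.6875: g = -1.2688 < 0 → [4.6875, 4.75]
midpoint 4.71875: g = -0.4334 < 0 → [4.71875, 4.75]
midpoint 4.734375: g = -0.0082 < 0 → [4.734375, 4.75]
midpoint 4.7421875: g = 0.2062 > 0 → [4.734375, 4.7421875]

[4.734375, 4.7421875]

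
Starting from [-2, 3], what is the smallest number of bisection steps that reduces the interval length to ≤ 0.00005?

Width after n steps is 5/2^n. Need 2^n ≥ 5/0.00005 = 100000.
2^16 = 65536 < 100000 ≤ 2^17 = 131072, so n = 17.

17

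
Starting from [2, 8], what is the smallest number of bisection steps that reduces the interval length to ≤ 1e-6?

23

Width after n steps is 6/2^n. Need 2^n ≥ 6/1e-6 = 6000000.
2^22 = 4194304 < 6000000 ≤ 2^23 = 8388608, so n = 23.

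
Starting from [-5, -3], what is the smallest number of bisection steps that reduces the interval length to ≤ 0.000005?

Width after n steps is 2/2^n. Need 2^n ≥ 2/0.000005 = 400000.
2^18 = 262144 < 400000 ≤ 2^19 = 524288, so n = 19.

19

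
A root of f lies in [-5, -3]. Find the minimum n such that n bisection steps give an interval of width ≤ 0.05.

Width after n steps is 2/2^n. Need 2^n ≥ 2/0.05 = 40.
2^5 = 32 < 40 ≤ 2^6 = 64, so n = 6.

6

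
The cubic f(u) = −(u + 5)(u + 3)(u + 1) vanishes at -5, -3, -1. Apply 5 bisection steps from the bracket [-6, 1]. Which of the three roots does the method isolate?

f(-2.5) = 1.875 > 0, so the root lies in [-2.5, 1]
f(-0.75) = -2.390625 < 0, so the root lies in [-2.5, -0.75]
f(-1.625) = 2.900391 > 0, so the root lies in [-1.625, -0.75]
f(-1.1875) = 1.2957 > 0, so the root lies in [-1.1875, -0.75]
f(-0.96875) = -0.2559 < 0, so the root lies in [-1.1875, -0.96875]

-1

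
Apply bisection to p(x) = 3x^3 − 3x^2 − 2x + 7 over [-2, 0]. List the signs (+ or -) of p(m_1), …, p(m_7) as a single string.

+--++--

p(-1) = 3 > 0, so the root lies in [-2, -1]
p(-1.5) = -6.875 < 0, so the root lies in [-1.5, -1]
p(-1.25) = -1.046875 < 0, so the root lies in [-1.25, -1]
p(-1.125) = 1.1816 > 0, so the root lies in [-1.25, -1.125]
p(-1.1875) = 0.1208 > 0, so the root lies in [-1.25, -1.1875]
p(-1.21875) = -0.4494 < 0, so the root lies in [-1.21875, -1.1875]
p(-1.203125) = -0.1609 < 0, so the root lies in [-1.203125, -1.1875]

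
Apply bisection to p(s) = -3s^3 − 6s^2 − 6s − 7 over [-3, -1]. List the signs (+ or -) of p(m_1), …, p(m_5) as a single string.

p(-2) = 5 > 0, so the root lies in [-2, -1]
p(-1.5) = -1.375 < 0, so the root lies in [-2, -1.5]
p(-1.75) = 1.203125 > 0, so the root lies in [-1.75, -1.5]
p(-1.625) = -0.2207 < 0, so the root lies in [-1.75, -1.625]
p(-1.6875) = 0.4553 > 0, so the root lies in [-1.6875, -1.625]

+-+-+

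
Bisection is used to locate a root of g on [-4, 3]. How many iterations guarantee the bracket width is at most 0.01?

10

Width after n steps is 7/2^n. Need 2^n ≥ 7/0.01 = 700.
2^9 = 512 < 700 ≤ 2^10 = 1024, so n = 10.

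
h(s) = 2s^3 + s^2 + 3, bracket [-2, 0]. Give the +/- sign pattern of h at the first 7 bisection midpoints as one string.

h(-1) = 2 > 0, so the root lies in [-2, -1]
h(-1.5) = -1.5 < 0, so the root lies in [-1.5, -1]
h(-1.25) = 0.65625 > 0, so the root lies in [-1.5, -1.25]
h(-1.375) = -0.3086 < 0, so the root lies in [-1.375, -1.25]
h(-1.3125) = 0.2007 > 0, so the root lies in [-1.375, -1.3125]
h(-1.34375) = -0.0471 < 0, so the root lies in [-1.34375, -1.3125]
h(-1.328125) = 0.0785 > 0, so the root lies in [-1.34375, -1.328125]

+-+-+-+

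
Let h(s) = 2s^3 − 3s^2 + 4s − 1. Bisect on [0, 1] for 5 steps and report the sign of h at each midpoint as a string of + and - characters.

h(0.5) = 0.5 > 0, so the root lies in [0, 0.5]
h(0.25) = -0.15625 < 0, so the root lies in [0.25, 0.5]
h(0.375) = 0.183594 > 0, so the root lies in [0.25, 0.375]
h(0.3125) = 0.0181 > 0, so the root lies in [0.25, 0.3125]
h(0.28125) = -0.0678 < 0, so the root lies in [0.28125, 0.3125]

+-++-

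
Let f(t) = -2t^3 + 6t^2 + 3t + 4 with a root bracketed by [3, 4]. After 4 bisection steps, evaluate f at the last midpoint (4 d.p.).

f(3.5) = 2.25 > 0, so the root lies in [3.5, 4]
f(3.75) = -5.84375 < 0, so the root lies in [3.5, 3.75]
f(3.625) = -1.550781 < 0, so the root lies in [3.5, 3.625]
f(3.5625) = 0.4097 > 0, so the root lies in [3.5625, 3.625]

0.4097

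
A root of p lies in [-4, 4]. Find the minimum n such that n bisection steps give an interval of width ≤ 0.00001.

20

Width after n steps is 8/2^n. Need 2^n ≥ 8/0.00001 = 800000.
2^19 = 524288 < 800000 ≤ 2^20 = 1048576, so n = 20.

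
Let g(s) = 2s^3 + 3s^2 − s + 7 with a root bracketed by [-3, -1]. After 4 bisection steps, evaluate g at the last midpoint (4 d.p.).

midpoint -2: g = 5 > 0 → [-3, -2]
midpoint -2.5: g = -3 < 0 → [-2.5, -2]
midpoint -2.25: g = 1.65625 > 0 → [-2.5, -2.25]
midpoint -2.375: g = -0.4961 < 0 → [-2.375, -2.25]

-0.4961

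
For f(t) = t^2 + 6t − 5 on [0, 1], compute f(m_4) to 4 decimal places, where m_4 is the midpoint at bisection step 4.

t = 0.5 gives f = -1.75, negative; keep [0.5, 1]
t = 0.75 gives f = 0.0625, positive; keep [0.5, 0.75]
t = 0.625 gives f = -0.859375, negative; keep [0.625, 0.75]
t = 0.6875 gives f = -0.4023, negative; keep [0.6875, 0.75]

-0.4023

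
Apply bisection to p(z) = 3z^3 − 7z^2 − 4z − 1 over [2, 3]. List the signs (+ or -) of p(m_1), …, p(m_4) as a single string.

--+-

m = 2.5, p(m) = -7.875 (−); new bracket [2.5, 3]
m = 2.75, p(m) = -2.546875 (−); new bracket [2.75, 3]
m = 2.875, p(m) = 0.931641 (+); new bracket [2.75, 2.875]
m = 2.8125, p(m) = -0.8792 (−); new bracket [2.8125, 2.875]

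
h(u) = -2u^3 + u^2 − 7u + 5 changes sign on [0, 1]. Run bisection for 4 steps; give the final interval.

h(0.5) = 1.5 > 0, so the root lies in [0.5, 1]
h(0.75) = -0.53125 < 0, so the root lies in [0.5, 0.75]
h(0.625) = 0.527344 > 0, so the root lies in [0.625, 0.75]
h(0.6875) = 0.0103 > 0, so the root lies in [0.6875, 0.75]

[0.6875, 0.75]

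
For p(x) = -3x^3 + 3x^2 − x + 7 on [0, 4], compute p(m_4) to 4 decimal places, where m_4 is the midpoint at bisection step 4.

m = 2, p(m) = -7 (−); new bracket [0, 2]
m = 1, p(m) = 6 (+); new bracket [1, 2]
m = 1.5, p(m) = 2.125 (+); new bracket [1.5, 2]
m = 1.75, p(m) = -1.6406 (−); new bracket [1.5, 1.75]

-1.6406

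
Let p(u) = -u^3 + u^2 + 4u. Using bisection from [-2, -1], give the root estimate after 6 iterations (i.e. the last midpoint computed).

m = -1.5, p(m) = -0.375 (−); new bracket [-2, -1.5]
m = -1.75, p(m) = 1.421875 (+); new bracket [-1.75, -1.5]
m = -1.625, p(m) = 0.431641 (+); new bracket [-1.625, -1.5]
m = -1.5625, p(m) = 0.0061 (+); new bracket [-1.5625, -1.5]
m = -1.53125, p(m) = -0.1899 (−); new bracket [-1.5625, -1.53125]
m = -1.546875, p(m) = -0.0933 (−); new bracket [-1.5625, -1.546875]

-1.546875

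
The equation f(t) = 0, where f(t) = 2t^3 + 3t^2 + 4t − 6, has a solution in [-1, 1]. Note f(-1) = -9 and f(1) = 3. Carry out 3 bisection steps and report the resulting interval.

t = 0 gives f = -6, negative; keep [0, 1]
t = 0.5 gives f = -3, negative; keep [0.5, 1]
t = 0.75 gives f = -0.46875, negative; keep [0.75, 1]

[0.75, 1]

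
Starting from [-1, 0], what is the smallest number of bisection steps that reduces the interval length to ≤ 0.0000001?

Width after n steps is 1/2^n. Need 2^n ≥ 1/0.0000001 = 10000000.
2^23 = 8388608 < 10000000 ≤ 2^24 = 16777216, so n = 24.

24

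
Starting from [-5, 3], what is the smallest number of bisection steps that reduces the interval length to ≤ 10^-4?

17

Width after n steps is 8/2^n. Need 2^n ≥ 8/10^-4 = 80000.
2^16 = 65536 < 80000 ≤ 2^17 = 131072, so n = 17.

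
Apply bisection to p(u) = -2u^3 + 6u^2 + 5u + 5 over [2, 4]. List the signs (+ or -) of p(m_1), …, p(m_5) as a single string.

p(3) = 20 > 0, so the root lies in [3, 4]
p(3.5) = 10.25 > 0, so the root lies in [3.5, 4]
p(3.75) = 2.65625 > 0, so the root lies in [3.75, 4]
p(3.875) = -1.9023 < 0, so the root lies in [3.75, 3.875]
p(3.8125) = 0.4429 > 0, so the root lies in [3.8125, 3.875]

+++-+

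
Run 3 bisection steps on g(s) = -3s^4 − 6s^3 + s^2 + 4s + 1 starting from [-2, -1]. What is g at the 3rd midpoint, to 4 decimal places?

s = -1.5 gives g = 2.3125, positive; keep [-2, -1.5]
s = -1.75 gives g = 1.082031, positive; keep [-2, -1.75]
s = -1.875 gives g = -0.512451, negative; keep [-1.875, -1.75]

-0.5125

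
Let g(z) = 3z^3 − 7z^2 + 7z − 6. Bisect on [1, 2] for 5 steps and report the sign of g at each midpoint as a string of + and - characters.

-+-++

m = 1.5, g(m) = -1.125 (−); new bracket [1.5, 2]
m = 1.75, g(m) = 0.890625 (+); new bracket [1.5, 1.75]
m = 1.625, g(m) = -0.236328 (−); new bracket [1.625, 1.75]
m = 1.6875, g(m) = 0.2952 (+); new bracket [1.625, 1.6875]
m = 1.65625, g(m) = 0.0217 (+); new bracket [1.625, 1.65625]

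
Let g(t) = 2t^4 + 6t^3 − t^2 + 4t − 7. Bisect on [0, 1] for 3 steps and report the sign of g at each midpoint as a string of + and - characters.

--+

t = 0.5 gives g = -4.375, negative; keep [0.5, 1]
t = 0.75 gives g = -1.398438, negative; keep [0.75, 1]
t = 0.875 gives g = 0.92627, positive; keep [0.75, 0.875]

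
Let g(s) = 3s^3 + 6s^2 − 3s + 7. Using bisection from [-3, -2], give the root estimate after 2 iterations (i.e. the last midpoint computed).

-2.75

m = -2.5, g(m) = 5.125 (+); new bracket [-3, -2.5]
m = -2.75, g(m) = -1.765625 (−); new bracket [-2.75, -2.5]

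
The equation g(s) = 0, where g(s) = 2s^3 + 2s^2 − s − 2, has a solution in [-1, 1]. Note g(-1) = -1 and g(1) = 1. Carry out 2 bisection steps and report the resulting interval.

[0.5, 1]

m = 0, g(m) = -2 (−); new bracket [0, 1]
m = 0.5, g(m) = -1.75 (−); new bracket [0.5, 1]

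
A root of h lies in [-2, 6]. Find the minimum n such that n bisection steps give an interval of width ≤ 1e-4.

17

Width after n steps is 8/2^n. Need 2^n ≥ 8/1e-4 = 80000.
2^16 = 65536 < 80000 ≤ 2^17 = 131072, so n = 17.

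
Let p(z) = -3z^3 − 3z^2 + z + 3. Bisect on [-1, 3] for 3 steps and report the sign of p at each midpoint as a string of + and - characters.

z = 1 gives p = -2, negative; keep [-1, 1]
z = 0 gives p = 3, positive; keep [0, 1]
z = 0.5 gives p = 2.375, positive; keep [0.5, 1]

-++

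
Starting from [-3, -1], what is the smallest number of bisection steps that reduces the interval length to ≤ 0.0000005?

Width after n steps is 2/2^n. Need 2^n ≥ 2/0.0000005 = 4000000.
2^21 = 2097152 < 4000000 ≤ 2^22 = 4194304, so n = 22.

22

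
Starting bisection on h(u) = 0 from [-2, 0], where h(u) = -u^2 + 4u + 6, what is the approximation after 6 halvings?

m = -1, h(m) = 1 (+); new bracket [-2, -1]
m = -1.5, h(m) = -2.25 (−); new bracket [-1.5, -1]
m = -1.25, h(m) = -0.5625 (−); new bracket [-1.25, -1]
m = -1.125, h(m) = 0.2344 (+); new bracket [-1.25, -1.125]
m = -1.1875, h(m) = -0.1602 (−); new bracket [-1.1875, -1.125]
m = -1.15625, h(m) = 0.0381 (+); new bracket [-1.1875, -1.15625]

-1.15625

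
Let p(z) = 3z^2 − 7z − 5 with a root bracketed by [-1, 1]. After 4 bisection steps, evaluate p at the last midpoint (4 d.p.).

z = 0 gives p = -5, negative; keep [-1, 0]
z = -0.5 gives p = -0.75, negative; keep [-1, -0.5]
z = -0.75 gives p = 1.9375, positive; keep [-0.75, -0.5]
z = -0.625 gives p = 0.5469, positive; keep [-0.625, -0.5]

0.5469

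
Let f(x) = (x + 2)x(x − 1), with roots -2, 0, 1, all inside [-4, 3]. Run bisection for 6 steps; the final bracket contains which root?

-2

midpoint -0.5: f = 1.125 > 0 → [-4, -0.5]
midpoint -2.25: f = -1.828125 < 0 → [-2.25, -0.5]
midpoint -1.375: f = 2.041016 > 0 → [-2.25, -1.375]
midpoint -1.8125: f = 0.9558 > 0 → [-2.25, -1.8125]
midpoint -2.03125: f = -0.1924 < 0 → [-2.03125, -1.8125]
midpoint -1.921875: f = 0.4387 > 0 → [-2.03125, -1.921875]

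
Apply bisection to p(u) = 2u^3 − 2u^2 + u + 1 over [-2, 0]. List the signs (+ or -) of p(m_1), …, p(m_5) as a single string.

u = -1 gives p = -4, negative; keep [-1, 0]
u = -0.5 gives p = -0.25, negative; keep [-0.5, 0]
u = -0.25 gives p = 0.59375, positive; keep [-0.5, -0.25]
u = -0.375 gives p = 0.2383, positive; keep [-0.5, -0.375]
u = -0.4375 gives p = 0.0122, positive; keep [-0.5, -0.4375]

--+++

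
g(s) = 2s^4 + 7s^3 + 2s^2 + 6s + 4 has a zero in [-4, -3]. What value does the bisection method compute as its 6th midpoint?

-3.421875

midpoint -3.5: g = 7.5 > 0 → [-3.5, -3]
midpoint -3.25: g = -11.539062 < 0 → [-3.5, -3.25]
midpoint -3.375: g = -3.07959 < 0 → [-3.5, -3.375]
midpoint -3.4375: g = 1.9305 > 0 → [-3.4375, -3.375]
midpoint -3.40625: g = -0.6426 < 0 → [-3.4375, -3.40625]
midpoint -3.421875: g = 0.6267 > 0 → [-3.421875, -3.40625]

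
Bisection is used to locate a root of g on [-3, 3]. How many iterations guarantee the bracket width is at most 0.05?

Width after n steps is 6/2^n. Need 2^n ≥ 6/0.05 = 120.
2^6 = 64 < 120 ≤ 2^7 = 128, so n = 7.

7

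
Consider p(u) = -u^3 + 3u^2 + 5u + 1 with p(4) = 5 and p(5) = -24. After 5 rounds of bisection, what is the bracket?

[4.21875, 4.25]

midpoint 4.5: p = -6.875 < 0 → [4, 4.5]
midpoint 4.25: p = -0.328125 < 0 → [4, 4.25]
midpoint 4.125: p = 2.482422 > 0 → [4.125, 4.25]
midpoint 4.1875: p = 1.1145 > 0 → [4.1875, 4.25]
midpoint 4.21875: p = 0.4026 > 0 → [4.21875, 4.25]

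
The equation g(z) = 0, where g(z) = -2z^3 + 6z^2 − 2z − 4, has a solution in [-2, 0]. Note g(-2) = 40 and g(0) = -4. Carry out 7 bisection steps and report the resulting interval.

z = -1 gives g = 6, positive; keep [-1, 0]
z = -0.5 gives g = -1.25, negative; keep [-1, -0.5]
z = -0.75 gives g = 1.71875, positive; keep [-0.75, -0.5]
z = -0.625 gives g = 0.082, positive; keep [-0.625, -0.5]
z = -0.5625 gives g = -0.6206, negative; keep [-0.625, -0.5625]
z = -0.59375 gives g = -0.2786, negative; keep [-0.625, -0.59375]
z = -0.609375 gives g = -0.1007, negative; keep [-0.625, -0.609375]

[-0.625, -0.609375]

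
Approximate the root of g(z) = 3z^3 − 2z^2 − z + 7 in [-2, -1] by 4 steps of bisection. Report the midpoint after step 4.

-1.1875

g(-1.5) = -6.125 < 0, so the root lies in [-1.5, -1]
g(-1.25) = -0.734375 < 0, so the root lies in [-1.25, -1]
g(-1.125) = 1.322266 > 0, so the root lies in [-1.25, -1.125]
g(-1.1875) = 0.3435 > 0, so the root lies in [-1.25, -1.1875]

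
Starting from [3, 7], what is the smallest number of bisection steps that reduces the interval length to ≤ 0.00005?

Width after n steps is 4/2^n. Need 2^n ≥ 4/0.00005 = 80000.
2^16 = 65536 < 80000 ≤ 2^17 = 131072, so n = 17.

17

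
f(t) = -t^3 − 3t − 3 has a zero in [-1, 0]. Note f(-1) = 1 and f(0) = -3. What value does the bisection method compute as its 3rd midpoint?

-0.875

midpoint -0.5: f = -1.375 < 0 → [-1, -0.5]
midpoint -0.75: f = -0.328125 < 0 → [-1, -0.75]
midpoint -0.875: f = 0.294922 > 0 → [-0.875, -0.75]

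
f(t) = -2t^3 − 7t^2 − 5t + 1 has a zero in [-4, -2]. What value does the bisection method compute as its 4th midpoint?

t = -3 gives f = 7, positive; keep [-3, -2]
t = -2.5 gives f = 1, positive; keep [-2.5, -2]
t = -2.25 gives f = -0.40625, negative; keep [-2.5, -2.25]
t = -2.375 gives f = 0.1836, positive; keep [-2.375, -2.25]

-2.375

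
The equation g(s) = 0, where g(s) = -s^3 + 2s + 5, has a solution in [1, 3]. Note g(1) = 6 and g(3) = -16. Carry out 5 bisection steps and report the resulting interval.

g(2) = 1 > 0, so the root lies in [2, 3]
g(2.5) = -5.625 < 0, so the root lies in [2, 2.5]
g(2.25) = -1.890625 < 0, so the root lies in [2, 2.25]
g(2.125) = -0.3457 < 0, so the root lies in [2, 2.125]
g(2.0625) = 0.3513 > 0, so the root lies in [2.0625, 2.125]

[2.0625, 2.125]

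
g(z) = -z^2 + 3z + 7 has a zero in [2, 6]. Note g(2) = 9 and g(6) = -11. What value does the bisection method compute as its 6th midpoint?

4.5625

m = 4, g(m) = 3 (+); new bracket [4, 6]
m = 5, g(m) = -3 (−); new bracket [4, 5]
m = 4.5, g(m) = 0.25 (+); new bracket [4.5, 5]
m = 4.75, g(m) = -1.3125 (−); new bracket [4.5, 4.75]
m = 4.625, g(m) = -0.5156 (−); new bracket [4.5, 4.625]
m = 4.5625, g(m) = -0.1289 (−); new bracket [4.5, 4.5625]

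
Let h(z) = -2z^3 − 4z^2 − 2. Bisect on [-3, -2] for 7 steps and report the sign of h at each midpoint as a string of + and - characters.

midpoint -2.5: h = 4.25 > 0 → [-2.5, -2]
midpoint -2.25: h = 0.53125 > 0 → [-2.25, -2]
midpoint -2.125: h = -0.871094 < 0 → [-2.25, -2.125]
midpoint -2.1875: h = -0.2056 < 0 → [-2.25, -2.1875]
midpoint -2.21875: h = 0.1537 > 0 → [-2.21875, -2.1875]
midpoint -2.203125: h = -0.0282 < 0 → [-2.21875, -2.203125]
midpoint -2.2109375: h = 0.0622 > 0 → [-2.2109375, -2.203125]

++--+-+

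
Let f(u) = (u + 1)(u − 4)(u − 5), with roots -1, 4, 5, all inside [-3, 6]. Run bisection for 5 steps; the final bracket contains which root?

-1

midpoint 1.5: f = 21.875 > 0 → [-3, 1.5]
midpoint -0.75: f = 6.828125 > 0 → [-3, -0.75]
midpoint -1.875: f = -35.341797 < 0 → [-1.875, -0.75]
midpoint -1.3125: f = -10.4797 < 0 → [-1.3125, -0.75]
midpoint -1.03125: f = -0.9483 < 0 → [-1.03125, -0.75]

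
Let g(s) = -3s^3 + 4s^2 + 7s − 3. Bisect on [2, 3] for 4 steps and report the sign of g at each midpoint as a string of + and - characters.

g(2.5) = -7.375 < 0, so the root lies in [2, 2.5]
g(2.25) = -1.171875 < 0, so the root lies in [2, 2.25]
g(2.125) = 1.150391 > 0, so the root lies in [2.125, 2.25]
g(2.1875) = 0.0505 > 0, so the root lies in [2.1875, 2.25]

--++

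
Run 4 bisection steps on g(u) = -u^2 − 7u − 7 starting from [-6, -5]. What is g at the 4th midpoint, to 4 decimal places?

-0.0977

g(-5.5) = 1.25 > 0, so the root lies in [-6, -5.5]
g(-5.75) = 0.1875 > 0, so the root lies in [-6, -5.75]
g(-5.875) = -0.390625 < 0, so the root lies in [-5.875, -5.75]
g(-5.8125) = -0.0977 < 0, so the root lies in [-5.8125, -5.75]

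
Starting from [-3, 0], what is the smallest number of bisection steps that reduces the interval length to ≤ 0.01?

9

Width after n steps is 3/2^n. Need 2^n ≥ 3/0.01 = 300.
2^8 = 256 < 300 ≤ 2^9 = 512, so n = 9.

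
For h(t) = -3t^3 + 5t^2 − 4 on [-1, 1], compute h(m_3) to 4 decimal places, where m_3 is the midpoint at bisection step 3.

midpoint 0: h = -4 < 0 → [-1, 0]
midpoint -0.5: h = -2.375 < 0 → [-1, -0.5]
midpoint -0.75: h = 0.078125 > 0 → [-0.75, -0.5]

0.0781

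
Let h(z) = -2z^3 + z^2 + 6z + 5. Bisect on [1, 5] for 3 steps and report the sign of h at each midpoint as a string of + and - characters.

-+-

h(3) = -22 < 0, so the root lies in [1, 3]
h(2) = 5 > 0, so the root lies in [2, 3]
h(2.5) = -5 < 0, so the root lies in [2, 2.5]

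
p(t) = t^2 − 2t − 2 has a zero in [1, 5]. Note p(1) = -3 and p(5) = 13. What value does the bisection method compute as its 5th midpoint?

m = 3, p(m) = 1 (+); new bracket [1, 3]
m = 2, p(m) = -2 (−); new bracket [2, 3]
m = 2.5, p(m) = -0.75 (−); new bracket [2.5, 3]
m = 2.75, p(m) = 0.0625 (+); new bracket [2.5, 2.75]
m = 2.625, p(m) = -0.3594 (−); new bracket [2.625, 2.75]

2.625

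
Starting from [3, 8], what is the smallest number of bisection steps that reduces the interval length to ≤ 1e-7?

Width after n steps is 5/2^n. Need 2^n ≥ 5/1e-7 = 50000000.
2^25 = 33554432 < 50000000 ≤ 2^26 = 67108864, so n = 26.

26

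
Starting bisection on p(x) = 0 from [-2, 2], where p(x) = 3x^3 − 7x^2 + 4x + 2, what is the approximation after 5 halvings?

p(0) = 2 > 0, so the root lies in [-2, 0]
p(-1) = -12 < 0, so the root lies in [-1, 0]
p(-0.5) = -2.125 < 0, so the root lies in [-0.5, 0]
p(-0.25) = 0.5156 > 0, so the root lies in [-0.5, -0.25]
p(-0.375) = -0.6426 < 0, so the root lies in [-0.375, -0.25]

-0.375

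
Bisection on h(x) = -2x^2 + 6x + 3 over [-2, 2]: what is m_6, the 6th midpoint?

-0.4375

h(0) = 3 > 0, so the root lies in [-2, 0]
h(-1) = -5 < 0, so the root lies in [-1, 0]
h(-0.5) = -0.5 < 0, so the root lies in [-0.5, 0]
h(-0.25) = 1.375 > 0, so the root lies in [-0.5, -0.25]
h(-0.375) = 0.4688 > 0, so the root lies in [-0.5, -0.375]
h(-0.4375) = -0.0078 < 0, so the root lies in [-0.4375, -0.375]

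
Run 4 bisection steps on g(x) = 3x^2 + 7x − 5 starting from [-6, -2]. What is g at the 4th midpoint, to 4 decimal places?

-1.5625

midpoint -4: g = 15 > 0 → [-4, -2]
midpoint -3: g = 1 > 0 → [-3, -2]
midpoint -2.5: g = -3.75 < 0 → [-3, -2.5]
midpoint -2.75: g = -1.5625 < 0 → [-3, -2.75]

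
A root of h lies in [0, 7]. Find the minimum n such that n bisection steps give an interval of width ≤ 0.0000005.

Width after n steps is 7/2^n. Need 2^n ≥ 7/0.0000005 = 14000000.
2^23 = 8388608 < 14000000 ≤ 2^24 = 16777216, so n = 24.

24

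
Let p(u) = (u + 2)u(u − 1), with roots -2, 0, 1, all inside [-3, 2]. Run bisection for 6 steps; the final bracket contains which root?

-2

u = -0.5 gives p = 1.125, positive; keep [-3, -0.5]
u = -1.75 gives p = 1.203125, positive; keep [-3, -1.75]
u = -2.375 gives p = -3.005859, negative; keep [-2.375, -1.75]
u = -2.0625 gives p = -0.3948, negative; keep [-2.0625, -1.75]
u = -1.90625 gives p = 0.5194, positive; keep [-2.0625, -1.90625]
u = -1.984375 gives p = 0.0925, positive; keep [-2.0625, -1.984375]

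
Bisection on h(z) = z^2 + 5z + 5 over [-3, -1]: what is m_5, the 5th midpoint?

-1.4375

h(-2) = -1 < 0, so the root lies in [-2, -1]
h(-1.5) = -0.25 < 0, so the root lies in [-1.5, -1]
h(-1.25) = 0.3125 > 0, so the root lies in [-1.5, -1.25]
h(-1.375) = 0.0156 > 0, so the root lies in [-1.5, -1.375]
h(-1.4375) = -0.1211 < 0, so the root lies in [-1.4375, -1.375]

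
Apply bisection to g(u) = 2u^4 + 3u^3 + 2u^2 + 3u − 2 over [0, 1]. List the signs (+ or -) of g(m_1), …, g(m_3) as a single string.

m = 0.5, g(m) = 0.5 (+); new bracket [0, 0.5]
m = 0.25, g(m) = -1.070312 (−); new bracket [0.25, 0.5]
m = 0.375, g(m) = -0.395996 (−); new bracket [0.375, 0.5]

+--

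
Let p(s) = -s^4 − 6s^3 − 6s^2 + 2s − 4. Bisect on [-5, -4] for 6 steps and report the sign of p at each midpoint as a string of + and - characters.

midpoint -4.5: p = 2.1875 > 0 → [-5, -4.5]
midpoint -4.75: p = -14.910156 < 0 → [-4.75, -4.5]
midpoint -4.625: p = -5.562744 < 0 → [-4.625, -4.5]
midpoint -4.5625: p = -1.4971 < 0 → [-4.5625, -4.5]
midpoint -4.53125: p = 0.3917 > 0 → [-4.5625, -4.53125]
midpoint -4.546875: p = -0.5409 < 0 → [-4.546875, -4.53125]

+---+-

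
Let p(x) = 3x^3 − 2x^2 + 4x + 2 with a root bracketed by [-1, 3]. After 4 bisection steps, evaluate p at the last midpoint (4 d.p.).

0.8281

midpoint 1: p = 7 > 0 → [-1, 1]
midpoint 0: p = 2 > 0 → [-1, 0]
midpoint -0.5: p = -0.875 < 0 → [-0.5, 0]
midpoint -0.25: p = 0.8281 > 0 → [-0.5, -0.25]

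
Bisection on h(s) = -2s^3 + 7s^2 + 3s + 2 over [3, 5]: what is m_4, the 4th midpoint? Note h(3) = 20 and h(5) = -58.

s = 4 gives h = -2, negative; keep [3, 4]
s = 3.5 gives h = 12.5, positive; keep [3.5, 4]
s = 3.75 gives h = 6.21875, positive; keep [3.75, 4]
s = 3.875 gives h = 2.3633, positive; keep [3.875, 4]

3.875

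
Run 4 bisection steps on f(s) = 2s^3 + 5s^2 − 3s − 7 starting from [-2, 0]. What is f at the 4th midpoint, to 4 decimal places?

m = -1, f(m) = -1 (−); new bracket [-2, -1]
m = -1.5, f(m) = 2 (+); new bracket [-1.5, -1]
m = -1.25, f(m) = 0.65625 (+); new bracket [-1.25, -1]
m = -1.125, f(m) = -0.1445 (−); new bracket [-1.25, -1.125]

-0.1445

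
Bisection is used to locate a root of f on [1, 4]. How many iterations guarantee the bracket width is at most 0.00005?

Width after n steps is 3/2^n. Need 2^n ≥ 3/0.00005 = 60000.
2^15 = 32768 < 60000 ≤ 2^16 = 65536, so n = 16.

16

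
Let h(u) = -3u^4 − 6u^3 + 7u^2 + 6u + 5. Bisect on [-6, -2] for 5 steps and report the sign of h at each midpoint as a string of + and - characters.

--+-+

h(-4) = -291 < 0, so the root lies in [-4, -2]
h(-3) = -31 < 0, so the root lies in [-3, -2]
h(-2.5) = 10.3125 > 0, so the root lies in [-3, -2.5]
h(-2.75) = -5.3555 < 0, so the root lies in [-2.75, -2.5]
h(-2.625) = 3.5696 > 0, so the root lies in [-2.75, -2.625]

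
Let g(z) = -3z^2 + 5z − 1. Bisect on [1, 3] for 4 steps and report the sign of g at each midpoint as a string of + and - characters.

midpoint 2: g = -3 < 0 → [1, 2]
midpoint 1.5: g = -0.25 < 0 → [1, 1.5]
midpoint 1.25: g = 0.5625 > 0 → [1.25, 1.5]
midpoint 1.375: g = 0.2031 > 0 → [1.375, 1.5]

--++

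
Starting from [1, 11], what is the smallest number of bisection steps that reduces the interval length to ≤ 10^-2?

Width after n steps is 10/2^n. Need 2^n ≥ 10/10^-2 = 1000.
2^9 = 512 < 1000 ≤ 2^10 = 1024, so n = 10.

10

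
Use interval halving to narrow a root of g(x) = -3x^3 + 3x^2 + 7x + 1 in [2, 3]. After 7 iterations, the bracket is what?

[2.1484375, 2.15625]

m = 2.5, g(m) = -9.625 (−); new bracket [2, 2.5]
m = 2.25, g(m) = -2.234375 (−); new bracket [2, 2.25]
m = 2.125, g(m) = 0.634766 (+); new bracket [2.125, 2.25]
m = 2.1875, g(m) = -0.7346 (−); new bracket [2.125, 2.1875]
m = 2.15625, g(m) = -0.0339 (−); new bracket [2.125, 2.15625]
m = 2.140625, g(m) = 0.3044 (+); new bracket [2.140625, 2.15625]
m = 2.1484375, g(m) = 0.1362 (+); new bracket [2.1484375, 2.15625]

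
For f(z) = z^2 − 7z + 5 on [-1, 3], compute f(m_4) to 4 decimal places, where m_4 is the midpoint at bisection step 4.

m = 1, f(m) = -1 (−); new bracket [-1, 1]
m = 0, f(m) = 5 (+); new bracket [0, 1]
m = 0.5, f(m) = 1.75 (+); new bracket [0.5, 1]
m = 0.75, f(m) = 0.3125 (+); new bracket [0.75, 1]

0.3125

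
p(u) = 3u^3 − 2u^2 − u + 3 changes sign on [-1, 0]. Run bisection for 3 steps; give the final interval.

midpoint -0.5: p = 2.625 > 0 → [-1, -0.5]
midpoint -0.75: p = 1.359375 > 0 → [-1, -0.75]
midpoint -0.875: p = 0.333984 > 0 → [-1, -0.875]

[-1, -0.875]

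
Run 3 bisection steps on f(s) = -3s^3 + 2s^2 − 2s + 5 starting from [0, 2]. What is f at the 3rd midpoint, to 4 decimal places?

f(1) = 2 > 0, so the root lies in [1, 2]
f(1.5) = -3.625 < 0, so the root lies in [1, 1.5]
f(1.25) = -0.234375 < 0, so the root lies in [1, 1.25]

-0.2344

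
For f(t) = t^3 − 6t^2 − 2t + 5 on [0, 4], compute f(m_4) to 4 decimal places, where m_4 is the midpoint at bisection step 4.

t = 2 gives f = -15, negative; keep [0, 2]
t = 1 gives f = -2, negative; keep [0, 1]
t = 0.5 gives f = 2.625, positive; keep [0.5, 1]
t = 0.75 gives f = 0.5469, positive; keep [0.75, 1]

0.5469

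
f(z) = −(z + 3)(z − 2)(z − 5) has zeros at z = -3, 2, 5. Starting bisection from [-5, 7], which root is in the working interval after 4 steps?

-3

f(1) = -16 < 0, so the root lies in [-5, 1]
f(-2) = -28 < 0, so the root lies in [-5, -2]
f(-3.5) = 23.375 > 0, so the root lies in [-3.5, -2]
f(-2.75) = -9.2031 < 0, so the root lies in [-3.5, -2.75]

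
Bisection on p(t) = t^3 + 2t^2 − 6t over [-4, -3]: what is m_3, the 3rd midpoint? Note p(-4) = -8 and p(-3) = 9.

-3.625

p(-3.5) = 2.625 > 0, so the root lies in [-4, -3.5]
p(-3.75) = -2.109375 < 0, so the root lies in [-3.75, -3.5]
p(-3.625) = 0.396484 > 0, so the root lies in [-3.75, -3.625]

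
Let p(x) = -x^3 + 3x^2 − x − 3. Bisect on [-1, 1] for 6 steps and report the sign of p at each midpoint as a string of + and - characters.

x = 0 gives p = -3, negative; keep [-1, 0]
x = -0.5 gives p = -1.625, negative; keep [-1, -0.5]
x = -0.75 gives p = -0.140625, negative; keep [-1, -0.75]
x = -0.875 gives p = 0.8418, positive; keep [-0.875, -0.75]
x = -0.8125 gives p = 0.3293, positive; keep [-0.8125, -0.75]
x = -0.78125 gives p = 0.0891, positive; keep [-0.78125, -0.75]

---+++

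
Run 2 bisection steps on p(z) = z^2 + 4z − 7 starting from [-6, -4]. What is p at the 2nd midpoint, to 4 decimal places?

1.2500

z = -5 gives p = -2, negative; keep [-6, -5]
z = -5.5 gives p = 1.25, positive; keep [-5.5, -5]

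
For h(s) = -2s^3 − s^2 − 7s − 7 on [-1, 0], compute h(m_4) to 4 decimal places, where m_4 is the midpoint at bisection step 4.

0.3315

m = -0.5, h(m) = -3.5 (−); new bracket [-1, -0.5]
m = -0.75, h(m) = -1.46875 (−); new bracket [-1, -0.75]
m = -0.875, h(m) = -0.300781 (−); new bracket [-1, -0.875]
m = -0.9375, h(m) = 0.3315 (+); new bracket [-0.9375, -0.875]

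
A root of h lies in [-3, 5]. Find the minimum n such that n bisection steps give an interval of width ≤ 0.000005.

21

Width after n steps is 8/2^n. Need 2^n ≥ 8/0.000005 = 1600000.
2^20 = 1048576 < 1600000 ≤ 2^21 = 2097152, so n = 21.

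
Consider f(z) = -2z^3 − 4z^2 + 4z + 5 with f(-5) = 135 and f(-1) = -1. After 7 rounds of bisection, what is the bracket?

[-2.40625, -2.375]

midpoint -3: f = 11 > 0 → [-3, -1]
midpoint -2: f = -3 < 0 → [-3, -2]
midpoint -2.5: f = 1.25 > 0 → [-2.5, -2]
midpoint -2.25: f = -1.4688 < 0 → [-2.5, -2.25]
midpoint -2.375: f = -0.2695 < 0 → [-2.5, -2.375]
midpoint -2.4375: f = 0.4487 > 0 → [-2.4375, -2.375]
midpoint -2.40625: f = 0.0794 > 0 → [-2.40625, -2.375]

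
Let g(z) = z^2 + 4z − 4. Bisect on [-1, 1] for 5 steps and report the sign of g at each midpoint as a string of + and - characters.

---+-

midpoint 0: g = -4 < 0 → [0, 1]
midpoint 0.5: g = -1.75 < 0 → [0.5, 1]
midpoint 0.75: g = -0.4375 < 0 → [0.75, 1]
midpoint 0.875: g = 0.2656 > 0 → [0.75, 0.875]
midpoint 0.8125: g = -0.0898 < 0 → [0.8125, 0.875]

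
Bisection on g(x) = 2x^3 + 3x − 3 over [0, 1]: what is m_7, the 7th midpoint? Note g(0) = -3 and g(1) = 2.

0.7421875

x = 0.5 gives g = -1.25, negative; keep [0.5, 1]
x = 0.75 gives g = 0.09375, positive; keep [0.5, 0.75]
x = 0.625 gives g = -0.636719, negative; keep [0.625, 0.75]
x = 0.6875 gives g = -0.2876, negative; keep [0.6875, 0.75]
x = 0.71875 gives g = -0.1011, negative; keep [0.71875, 0.75]
x = 0.734375 gives g = -0.0048, negative; keep [0.734375, 0.75]
x = 0.7421875 gives g = 0.0442, positive; keep [0.734375, 0.7421875]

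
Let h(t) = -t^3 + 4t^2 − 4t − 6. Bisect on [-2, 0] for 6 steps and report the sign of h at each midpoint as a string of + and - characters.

+--+++

midpoint -1: h = 3 > 0 → [-1, 0]
midpoint -0.5: h = -2.875 < 0 → [-1, -0.5]
midpoint -0.75: h = -0.328125 < 0 → [-1, -0.75]
midpoint -0.875: h = 1.2324 > 0 → [-0.875, -0.75]
midpoint -0.8125: h = 0.427 > 0 → [-0.8125, -0.75]
midpoint -0.78125: h = 0.0432 > 0 → [-0.78125, -0.75]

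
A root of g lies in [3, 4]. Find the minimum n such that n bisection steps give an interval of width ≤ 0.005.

Width after n steps is 1/2^n. Need 2^n ≥ 1/0.005 = 200.
2^7 = 128 < 200 ≤ 2^8 = 256, so n = 8.

8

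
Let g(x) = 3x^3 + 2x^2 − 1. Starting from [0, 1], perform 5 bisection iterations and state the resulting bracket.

m = 0.5, g(m) = -0.125 (−); new bracket [0.5, 1]
m = 0.75, g(m) = 1.390625 (+); new bracket [0.5, 0.75]
m = 0.625, g(m) = 0.513672 (+); new bracket [0.5, 0.625]
m = 0.5625, g(m) = 0.1667 (+); new bracket [0.5, 0.5625]
m = 0.53125, g(m) = 0.0143 (+); new bracket [0.5, 0.53125]

[0.5, 0.53125]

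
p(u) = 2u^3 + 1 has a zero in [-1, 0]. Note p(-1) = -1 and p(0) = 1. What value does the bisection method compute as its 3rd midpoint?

m = -0.5, p(m) = 0.75 (+); new bracket [-1, -0.5]
m = -0.75, p(m) = 0.15625 (+); new bracket [-1, -0.75]
m = -0.875, p(m) = -0.339844 (−); new bracket [-0.875, -0.75]

-0.875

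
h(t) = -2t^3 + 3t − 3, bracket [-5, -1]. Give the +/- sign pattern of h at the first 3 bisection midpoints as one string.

h(-3) = 42 > 0, so the root lies in [-3, -1]
h(-2) = 7 > 0, so the root lies in [-2, -1]
h(-1.5) = -0.75 < 0, so the root lies in [-2, -1.5]

++-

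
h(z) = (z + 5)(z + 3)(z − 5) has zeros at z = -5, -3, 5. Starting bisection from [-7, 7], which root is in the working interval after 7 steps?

5

z = 0 gives h = -75, negative; keep [0, 7]
z = 3.5 gives h = -82.875, negative; keep [3.5, 7]
z = 5.25 gives h = 21.140625, positive; keep [3.5, 5.25]
z = 4.375 gives h = -43.2129, negative; keep [4.375, 5.25]
z = 4.8125 gives h = -14.3738, negative; keep [4.8125, 5.25]
z = 5.03125 gives h = 2.5176, positive; keep [4.8125, 5.03125]
z = 4.921875 gives h = -6.1406, negative; keep [4.921875, 5.03125]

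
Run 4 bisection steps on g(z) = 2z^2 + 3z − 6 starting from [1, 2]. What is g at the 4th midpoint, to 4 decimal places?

0.3828

z = 1.5 gives g = 3, positive; keep [1, 1.5]
z = 1.25 gives g = 0.875, positive; keep [1, 1.25]
z = 1.125 gives g = -0.09375, negative; keep [1.125, 1.25]
z = 1.1875 gives g = 0.3828, positive; keep [1.125, 1.1875]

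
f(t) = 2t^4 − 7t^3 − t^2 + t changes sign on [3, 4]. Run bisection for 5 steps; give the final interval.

midpoint 3.5: f = -8.75 < 0 → [3.5, 4]
midpoint 3.75: f = 16.054688 > 0 → [3.5, 3.75]
midpoint 3.625: f = 2.393066 > 0 → [3.5, 3.625]
midpoint 3.5625: f = -3.4773 < 0 → [3.5625, 3.625]
midpoint 3.59375: f = -0.6188 < 0 → [3.59375, 3.625]

[3.59375, 3.625]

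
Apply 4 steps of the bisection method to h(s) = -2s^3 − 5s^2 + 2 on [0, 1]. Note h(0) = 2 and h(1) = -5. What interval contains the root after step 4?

[0.5625, 0.625]

s = 0.5 gives h = 0.5, positive; keep [0.5, 1]
s = 0.75 gives h = -1.65625, negative; keep [0.5, 0.75]
s = 0.625 gives h = -0.441406, negative; keep [0.5, 0.625]
s = 0.5625 gives h = 0.062, positive; keep [0.5625, 0.625]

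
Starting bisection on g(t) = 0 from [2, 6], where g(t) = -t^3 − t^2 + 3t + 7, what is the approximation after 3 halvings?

m = 4, g(m) = -61 (−); new bracket [2, 4]
m = 3, g(m) = -20 (−); new bracket [2, 3]
m = 2.5, g(m) = -7.375 (−); new bracket [2, 2.5]

2.5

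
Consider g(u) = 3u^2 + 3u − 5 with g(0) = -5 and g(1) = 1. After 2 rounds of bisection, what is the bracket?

[0.75, 1]

m = 0.5, g(m) = -2.75 (−); new bracket [0.5, 1]
m = 0.75, g(m) = -1.0625 (−); new bracket [0.75, 1]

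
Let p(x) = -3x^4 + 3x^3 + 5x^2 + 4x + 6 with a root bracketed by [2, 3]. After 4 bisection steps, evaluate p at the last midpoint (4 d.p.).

m = 2.5, p(m) = -23.0625 (−); new bracket [2, 2.5]
m = 2.25, p(m) = -2.402344 (−); new bracket [2, 2.25]
m = 2.125, p(m) = 4.692627 (+); new bracket [2.125, 2.25]
m = 2.1875, p(m) = 1.3852 (+); new bracket [2.1875, 2.25]

1.3852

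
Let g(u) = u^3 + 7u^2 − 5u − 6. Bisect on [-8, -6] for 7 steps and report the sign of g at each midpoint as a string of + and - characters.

m = -7, g(m) = 29 (+); new bracket [-8, -7]
m = -7.5, g(m) = 3.375 (+); new bracket [-8, -7.5]
m = -7.75, g(m) = -12.296875 (−); new bracket [-7.75, -7.5]
m = -7.625, g(m) = -4.2129 (−); new bracket [-7.625, -7.5]
m = -7.5625, g(m) = -0.3577 (−); new bracket [-7.5625, -7.5]
m = -7.53125, g(m) = 1.5239 (+); new bracket [-7.5625, -7.53125]
m = -7.546875, g(m) = 0.5869 (+); new bracket [-7.5625, -7.546875]

++---++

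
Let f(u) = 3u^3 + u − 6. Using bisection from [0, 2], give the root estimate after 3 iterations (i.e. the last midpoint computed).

1.25

midpoint 1: f = -2 < 0 → [1, 2]
midpoint 1.5: f = 5.625 > 0 → [1, 1.5]
midpoint 1.25: f = 1.109375 > 0 → [1, 1.25]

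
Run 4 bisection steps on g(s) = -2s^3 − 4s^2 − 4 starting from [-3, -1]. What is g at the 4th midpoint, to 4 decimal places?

s = -2 gives g = -4, negative; keep [-3, -2]
s = -2.5 gives g = 2.25, positive; keep [-2.5, -2]
s = -2.25 gives g = -1.46875, negative; keep [-2.5, -2.25]
s = -2.375 gives g = 0.2305, positive; keep [-2.375, -2.25]

0.2305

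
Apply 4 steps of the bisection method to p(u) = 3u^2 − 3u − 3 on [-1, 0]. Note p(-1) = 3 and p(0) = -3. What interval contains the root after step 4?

[-0.625, -0.5625]

midpoint -0.5: p = -0.75 < 0 → [-1, -0.5]
midpoint -0.75: p = 0.9375 > 0 → [-0.75, -0.5]
midpoint -0.625: p = 0.046875 > 0 → [-0.625, -0.5]
midpoint -0.5625: p = -0.3633 < 0 → [-0.625, -0.5625]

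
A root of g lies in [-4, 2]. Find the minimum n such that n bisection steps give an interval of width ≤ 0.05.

7

Width after n steps is 6/2^n. Need 2^n ≥ 6/0.05 = 120.
2^6 = 64 < 120 ≤ 2^7 = 128, so n = 7.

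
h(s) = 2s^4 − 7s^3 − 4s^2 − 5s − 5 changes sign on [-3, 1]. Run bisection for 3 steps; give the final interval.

[-1, -0.5]

s = -1 gives h = 5, positive; keep [-1, 1]
s = 0 gives h = -5, negative; keep [-1, 0]
s = -0.5 gives h = -2.5, negative; keep [-1, -0.5]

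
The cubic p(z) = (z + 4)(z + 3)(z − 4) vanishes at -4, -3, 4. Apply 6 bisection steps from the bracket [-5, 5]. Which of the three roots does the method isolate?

4

m = 0, p(m) = -48 (−); new bracket [0, 5]
m = 2.5, p(m) = -53.625 (−); new bracket [2.5, 5]
m = 3.75, p(m) = -13.078125 (−); new bracket [3.75, 5]
m = 4.375, p(m) = 23.1621 (+); new bracket [3.75, 4.375]
m = 4.0625, p(m) = 3.5588 (+); new bracket [3.75, 4.0625]
m = 3.90625, p(m) = -5.119 (−); new bracket [3.90625, 4.0625]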